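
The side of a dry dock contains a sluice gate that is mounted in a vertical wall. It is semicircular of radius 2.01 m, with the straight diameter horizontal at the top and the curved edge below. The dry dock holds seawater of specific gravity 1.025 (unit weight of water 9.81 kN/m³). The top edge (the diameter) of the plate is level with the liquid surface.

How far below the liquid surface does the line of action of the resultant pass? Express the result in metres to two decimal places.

γ = 1.025 × 9.81 = 10.05525 kN/m³.
The centroid of a semicircle lies 4r/(3π) = 0.85307 m from the diameter, here below the top edge, so the centroid depth is h_c = 0.85307 m.
A = πr²/2 = π × 2.01²/2 = 6.34617 m².
Resultant F = γ·h_c·A = 10.05525 × 0.85307 × 6.34617 = 54.4364 kN.
I_c = (π/8 − 8/(9π))·r⁴ = 0.109757 × 2.01⁴ = 1.7915 m⁴.
Centre of pressure: y_p = y_c + I_c/(y_c·A) = 0.85307 + 1.7915/(0.85307 × 6.34617) = 0.85307 + 0.330918 = 1.18399 m along the plane.

h_p = 1.18 m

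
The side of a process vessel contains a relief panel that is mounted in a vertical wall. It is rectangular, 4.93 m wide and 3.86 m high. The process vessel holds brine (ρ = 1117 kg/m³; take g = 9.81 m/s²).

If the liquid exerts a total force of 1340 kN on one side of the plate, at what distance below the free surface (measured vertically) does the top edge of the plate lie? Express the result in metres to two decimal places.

γ = ρg = 1117 × 9.81 / 1000 = 10.95777 kN/m³.
A = 4.93 × 3.86 = 19.0298 m².
From F = γ·h_c·A, the centroid depth is h_c = 1340/(10.95777 × 19.0298) = 6.42611 m.
The centroid lies 3.86/2 = 1.93 m below the top edge, so the top edge sits at h_top = 6.42611 − 1.93 = 4.49611 m below the surface.

d_top ≈ 4.50 m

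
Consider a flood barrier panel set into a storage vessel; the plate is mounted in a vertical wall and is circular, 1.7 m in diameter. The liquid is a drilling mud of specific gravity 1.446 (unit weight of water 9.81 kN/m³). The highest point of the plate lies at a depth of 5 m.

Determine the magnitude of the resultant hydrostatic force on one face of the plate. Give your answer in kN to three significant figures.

F ≈ 188 kN

γ = 1.446 × 9.81 = 14.18526 kN/m³.
The centroid is at the centre, 0.85 m below the top of the plate, so the centroid depth is h_c = 5 + 0.85 = 5.85 m.
A = π(0.85)² = 2.2698 m².
Resultant F = γ·h_c·A = 14.18526 × 5.85 × 2.2698 = 188.357 kN.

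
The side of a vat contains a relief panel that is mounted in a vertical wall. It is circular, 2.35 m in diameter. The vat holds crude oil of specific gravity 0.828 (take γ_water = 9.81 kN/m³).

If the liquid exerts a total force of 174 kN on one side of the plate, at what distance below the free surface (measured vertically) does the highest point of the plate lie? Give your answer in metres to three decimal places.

d_top ≈ 3.764 m

γ = 0.828 × 9.81 = 8.12268 kN/m³.
A = π(1.175)² = 4.33736 m².
From F = γ·h_c·A, the centroid depth is h_c = 174/(8.12268 × 4.33736) = 4.93883 m.
The centroid is at the centre, 1.175 m below the top of the plate, so the highest point sits at h_top = 4.93883 − 1.175 = 3.76383 m below the surface.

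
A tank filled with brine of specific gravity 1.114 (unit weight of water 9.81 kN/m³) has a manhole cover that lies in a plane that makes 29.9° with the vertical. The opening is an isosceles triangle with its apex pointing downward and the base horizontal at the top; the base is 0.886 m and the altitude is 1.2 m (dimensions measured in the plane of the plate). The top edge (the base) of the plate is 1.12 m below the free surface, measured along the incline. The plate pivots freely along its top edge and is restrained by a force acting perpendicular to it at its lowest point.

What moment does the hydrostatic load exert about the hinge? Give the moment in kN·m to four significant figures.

M ≈ 3.465 kN·m

γ = 1.114 × 9.81 = 10.92834 kN/m³.
The plate makes 29.9° with the vertical, i.e. θ = 90° − 29.9° = 60.1° to the horizontal. Measuring y along the incline from the free-surface line, vertical depth h = y·sinθ with sinθ = 0.866897.
With the apex down, the centroid sits h/3 = 1.2/3 = 0.4 m below the base (the top edge), so y_c = 1.12 + 0.4 = 1.52 m and h_c = 1.52 × 0.866897 = 1.31768 m.
A = ½ × 0.886 × 1.2 = 0.5316 m².
Resultant F = γ·h_c·A = 10.92834 × 1.31768 × 0.5316 = 7.65507 kN.
I_c = b·h³/36 = 0.886 × 1.2³/36 = 0.042528 m⁴.
Centre of pressure: y_p = y_c + I_c/(y_c·A) = 1.52 + 0.042528/(1.52 × 0.5316) = 1.52 + 0.0526316 = 1.57263 m along the plane.
The resultant acts 0.4 + 0.0526316 = 0.452632 m (along the plate) below the hinge at the top edge, so the moment about the hinge is M = F × 0.452632 = 7.65507 × 0.452632 = 3.46493 kN·m.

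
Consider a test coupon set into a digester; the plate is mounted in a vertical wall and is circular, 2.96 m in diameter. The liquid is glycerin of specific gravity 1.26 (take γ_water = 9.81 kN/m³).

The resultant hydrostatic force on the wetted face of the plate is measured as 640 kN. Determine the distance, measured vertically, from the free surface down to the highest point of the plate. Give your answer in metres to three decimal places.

d_top ≈ 6.044 m

γ = 1.26 × 9.81 = 12.3606 kN/m³.
A = π(1.48)² = 6.88134 m².
From F = γ·h_c·A, the centroid depth is h_c = 640/(12.3606 × 6.88134) = 7.52432 m.
The centroid is at the centre, 1.48 m below the top of the plate, so the highest point sits at h_top = 7.52432 − 1.48 = 6.04432 m below the surface.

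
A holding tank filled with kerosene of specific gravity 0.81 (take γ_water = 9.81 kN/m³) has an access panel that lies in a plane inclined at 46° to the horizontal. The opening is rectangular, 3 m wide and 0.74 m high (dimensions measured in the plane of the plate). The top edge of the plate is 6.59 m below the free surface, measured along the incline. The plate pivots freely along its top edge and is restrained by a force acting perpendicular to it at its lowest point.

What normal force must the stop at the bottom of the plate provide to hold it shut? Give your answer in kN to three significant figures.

γ = 0.81 × 9.81 = 7.9461 kN/m³.
Let θ = 46° be the plate's angle to the horizontal; measure y along the incline from where the plane meets the free surface. Vertical depth h = y·sinθ with sinθ = 0.719340.
The centroid lies 0.74/2 = 0.37 m below the top edge, so y_c = 6.59 + 0.37 = 6.96 m and h_c = 6.96 × 0.719340 = 5.00661 m.
A = 3 × 0.74 = 2.22 m².
Resultant F = γ·h_c·A = 7.9461 × 5.00661 × 2.22 = 88.3183 kN.
I_c = b·h³/12 = 3 × 0.74³/12 = 0.101306 m⁴.
Centre of pressure: y_p = y_c + I_c/(y_c·A) = 6.96 + 0.101306/(6.96 × 2.22) = 6.96 + 0.00655651 = 6.96656 m along the plane.
The resultant acts 0.37 + 0.00655651 = 0.376557 m (along the plate) below the hinge at the top edge, so the moment about the hinge is M = F × 0.376557 = 88.3183 × 0.376557 = 33.2569 kN·m.
A normal force at the bottom, 0.74 m from the hinge, must supply this moment: P = 33.2569/0.74 = 44.9418 kN.

P ≈ 44.9 kN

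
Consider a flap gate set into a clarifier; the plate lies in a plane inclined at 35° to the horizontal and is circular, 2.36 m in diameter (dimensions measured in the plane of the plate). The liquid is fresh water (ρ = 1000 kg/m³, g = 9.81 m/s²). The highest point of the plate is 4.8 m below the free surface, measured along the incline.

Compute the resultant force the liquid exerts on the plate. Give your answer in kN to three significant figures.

F ≈ 147 kN

γ = ρg = 1000 × 9.81 = 9810 N/m³ = 9.81 kN/m³.
Let θ = 35° be the plate's angle to the horizontal; measure y along the incline from where the plane meets the free surface. Vertical depth h = y·sinθ with sinθ = 0.573576.
The centroid is at the centre, 1.18 m below the top of the plate, so y_c = 4.8 + 1.18 = 5.98 m and h_c = 5.98 × 0.573576 = 3.42998 m.
A = π(1.18)² = 4.37435 m².
Resultant F = γ·h_c·A = 9.81 × 3.42998 × 4.37435 = 147.189 kN.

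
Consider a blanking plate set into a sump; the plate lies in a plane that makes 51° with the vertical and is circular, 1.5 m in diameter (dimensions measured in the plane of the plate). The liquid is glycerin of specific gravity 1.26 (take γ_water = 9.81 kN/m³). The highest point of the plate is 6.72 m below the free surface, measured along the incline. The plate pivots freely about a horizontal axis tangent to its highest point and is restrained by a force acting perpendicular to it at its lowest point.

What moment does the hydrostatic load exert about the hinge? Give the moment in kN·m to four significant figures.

γ = 1.26 × 9.81 = 12.3606 kN/m³.
The plate makes 51° with the vertical, i.e. θ = 90° − 51° = 39° to the horizontal. Measuring y along the incline from the free-surface line, vertical depth h = y·sinθ with sinθ = 0.629320.
The centroid is at the centre, 0.75 m below the top of the plate, so y_c = 6.72 + 0.75 = 7.47 m and h_c = 7.47 × 0.629320 = 4.70102 m.
A = π(0.75)² = 1.76715 m².
Resultant F = γ·h_c·A = 12.3606 × 4.70102 × 1.76715 = 102.685 kN.
I_c = πr⁴/4 = π × 0.75⁴/4 = 0.248505 m⁴.
Centre of pressure: y_p = y_c + I_c/(y_c·A) = 7.47 + 0.248505/(7.47 × 1.76715) = 7.47 + 0.0188253 = 7.48883 m along the plane.
The resultant acts 0.75 + 0.0188253 = 0.768825 m (along the plate) below the hinge at the top edge, so the moment about the hinge is M = F × 0.768825 = 102.685 × 0.768825 = 78.9468 kN·m.

M ≈ 78.95 kN·m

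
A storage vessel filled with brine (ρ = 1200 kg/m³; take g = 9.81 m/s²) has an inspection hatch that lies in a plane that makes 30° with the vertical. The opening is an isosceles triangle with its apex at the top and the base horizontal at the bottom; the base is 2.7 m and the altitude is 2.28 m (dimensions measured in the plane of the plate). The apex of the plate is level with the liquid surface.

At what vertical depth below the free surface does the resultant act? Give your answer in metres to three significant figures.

h_p = 1.48 m

γ = ρg = 1200 × 9.81 / 1000 = 11.772 kN/m³.
The plate makes 30° with the vertical, i.e. θ = 90° − 30° = 60° to the horizontal. Measuring y along the incline from the free-surface line, vertical depth h = y·sinθ with sinθ = 0.866025.
With the apex up, the centroid sits 2h/3 = 2 × 2.28/3 = 1.52 m below the apex, so y_c = 1.52 m and h_c = 1.52 × 0.866025 = 1.31636 m.
A = ½ × 2.7 × 2.28 = 3.078 m².
Resultant F = γ·h_c·A = 11.772 × 1.31636 × 3.078 = 47.6973 kN.
I_c = b·h³/36 = 2.7 × 2.28³/36 = 0.888926 m⁴.
Centre of pressure: y_p = y_c + I_c/(y_c·A) = 1.52 + 0.888926/(1.52 × 3.078) = 1.52 + 0.19 = 1.71 m along the plane.
Vertically, h_p = y_p·sinθ = 1.71 × 0.866025 = 1.4809 m.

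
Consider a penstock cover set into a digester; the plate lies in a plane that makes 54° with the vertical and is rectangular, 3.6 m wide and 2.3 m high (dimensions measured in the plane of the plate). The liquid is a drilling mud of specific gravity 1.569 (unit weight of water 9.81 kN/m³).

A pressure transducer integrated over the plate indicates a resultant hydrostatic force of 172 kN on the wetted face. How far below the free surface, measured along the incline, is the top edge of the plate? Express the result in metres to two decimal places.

y_top ≈ 1.15 m

γ = 1.569 × 9.81 = 15.39189 kN/m³.
A = 3.6 × 2.3 = 8.28 m².
From F = γ·h_c·A, the centroid depth is h_c = 172/(15.39189 × 8.28) = 1.3496 m.
The plate makes 54° with the vertical, i.e. θ = 90° − 54° = 36° to the horizontal. Measuring y along the incline from the free-surface line, vertical depth h = y·sinθ with sinθ = 0.587785.
Along the incline, y_c = h_c/sinθ = 1.3496/0.587785 = 2.29608 m.
The centroid lies 2.3/2 = 1.15 m below the top edge, so the top edge sits at y_top = 2.29608 − 1.15 = 1.14608 m along the incline.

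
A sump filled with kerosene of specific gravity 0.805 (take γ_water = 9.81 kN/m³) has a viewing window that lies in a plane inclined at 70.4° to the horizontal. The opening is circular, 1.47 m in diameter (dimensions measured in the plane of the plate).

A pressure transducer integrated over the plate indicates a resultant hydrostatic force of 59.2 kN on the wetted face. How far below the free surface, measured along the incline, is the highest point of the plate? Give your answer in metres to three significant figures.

y_top ≈ 3.95 m

γ = 0.805 × 9.81 = 7.89705 kN/m³.
A = π(0.735)² = 1.69717 m².
From F = γ·h_c·A, the centroid depth is h_c = 59.2/(7.89705 × 1.69717) = 4.41704 m.
Let θ = 70.4° be the plate's angle to the horizontal; measure y along the incline from where the plane meets the free surface. Vertical depth h = y·sinθ with sinθ = 0.942057.
Along the incline, y_c = h_c/sinθ = 4.41704/0.942057 = 4.68872 m.
The centroid is at the centre, 0.735 m below the top of the plate, so the highest point sits at y_top = 4.68872 − 0.735 = 3.95372 m along the incline.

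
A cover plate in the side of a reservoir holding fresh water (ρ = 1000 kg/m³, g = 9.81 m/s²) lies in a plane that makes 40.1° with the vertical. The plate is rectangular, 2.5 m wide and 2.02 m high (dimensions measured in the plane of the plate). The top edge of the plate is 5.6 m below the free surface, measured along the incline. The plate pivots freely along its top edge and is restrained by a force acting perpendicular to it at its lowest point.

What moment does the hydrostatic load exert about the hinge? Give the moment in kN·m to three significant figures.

M ≈ 266 kN·m

γ = ρg = 1000 × 9.81 = 9810 N/m³ = 9.81 kN/m³.
The plate makes 40.1° with the vertical, i.e. θ = 90° − 40.1° = 49.9° to the horizontal. Measuring y along the incline from the free-surface line, vertical depth h = y·sinθ with sinθ = 0.764921.
The centroid lies 2.02/2 = 1.01 m below the top edge, so y_c = 5.6 + 1.01 = 6.61 m and h_c = 6.61 × 0.764921 = 5.05613 m.
A = 2.5 × 2.02 = 5.05 m².
Resultant F = γ·h_c·A = 9.81 × 5.05613 × 5.05 = 250.483 kN.
I_c = b·h³/12 = 2.5 × 2.02³/12 = 1.71717 m⁴.
Centre of pressure: y_p = y_c + I_c/(y_c·A) = 6.61 + 1.71717/(6.61 × 5.05) = 6.61 + 0.0514423 = 6.66144 m along the plane.
The resultant acts 1.01 + 0.0514423 = 1.06144 m (along the plate) below the hinge at the top edge, so the moment about the hinge is M = F × 1.06144 = 250.483 × 1.06144 = 265.873 kN·m.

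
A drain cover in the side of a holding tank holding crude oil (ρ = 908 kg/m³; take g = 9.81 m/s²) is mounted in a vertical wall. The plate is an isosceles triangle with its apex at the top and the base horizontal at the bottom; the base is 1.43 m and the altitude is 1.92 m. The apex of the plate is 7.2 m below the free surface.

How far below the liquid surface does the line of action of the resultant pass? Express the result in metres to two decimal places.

h_p = 8.50 m

γ = ρg = 908 × 9.81 / 1000 = 8.90748 kN/m³.
With the apex up, the centroid sits 2h/3 = 2 × 1.92/3 = 1.28 m below the apex, so the centroid depth is h_c = 7.2 + 1.28 = 8.48 m.
A = ½ × 1.43 × 1.92 = 1.3728 m².
Resultant F = γ·h_c·A = 8.90748 × 8.48 × 1.3728 = 103.695 kN.
I_c = b·h³/36 = 1.43 × 1.92³/36 = 0.281149 m⁴.
Centre of pressure: y_p = y_c + I_c/(y_c·A) = 8.48 + 0.281149/(8.48 × 1.3728) = 8.48 + 0.0241509 = 8.50415 m along the plane.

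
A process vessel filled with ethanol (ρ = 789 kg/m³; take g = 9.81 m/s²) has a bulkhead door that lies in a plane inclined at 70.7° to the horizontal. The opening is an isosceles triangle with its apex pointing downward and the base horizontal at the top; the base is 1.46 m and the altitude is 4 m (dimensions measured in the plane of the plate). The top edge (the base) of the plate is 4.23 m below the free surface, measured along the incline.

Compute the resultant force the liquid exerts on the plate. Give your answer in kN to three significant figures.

γ = ρg = 789 × 9.81 / 1000 = 7.74009 kN/m³.
Let θ = 70.7° be the plate's angle to the horizontal; measure y along the incline from where the plane meets the free surface. Vertical depth h = y·sinθ with sinθ = 0.943801.
With the apex down, the centroid sits h/3 = 4/3 = 1.33333 m below the base (the top edge), so y_c = 4.23 + 1.33333 = 5.56333 m and h_c = 5.56333 × 0.943801 = 5.25068 m.
A = ½ × 1.46 × 4 = 2.92 m².
Resultant F = γ·h_c·A = 7.74009 × 5.25068 × 2.92 = 118.671 kN.

F ≈ 119 kN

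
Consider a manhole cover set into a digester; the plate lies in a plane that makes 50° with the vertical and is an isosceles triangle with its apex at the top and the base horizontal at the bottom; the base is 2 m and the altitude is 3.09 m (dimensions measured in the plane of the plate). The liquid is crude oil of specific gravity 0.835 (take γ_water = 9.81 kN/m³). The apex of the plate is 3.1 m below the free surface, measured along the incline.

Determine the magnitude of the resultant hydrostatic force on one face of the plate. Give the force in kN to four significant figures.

γ = 0.835 × 9.81 = 8.19135 kN/m³.
The plate makes 50° with the vertical, i.e. θ = 90° − 50° = 40° to the horizontal. Measuring y along the incline from the free-surface line, vertical depth h = y·sinθ with sinθ = 0.642788.
With the apex up, the centroid sits 2h/3 = 2 × 3.09/3 = 2.06 m below the apex, so y_c = 3.1 + 2.06 = 5.16 m and h_c = 5.16 × 0.642788 = 3.31679 m.
A = ½ × 2 × 3.09 = 3.09 m².
Resultant F = γ·h_c·A = 8.19135 × 3.31679 × 3.09 = 83.9522 kN.

F ≈ 83.95 kN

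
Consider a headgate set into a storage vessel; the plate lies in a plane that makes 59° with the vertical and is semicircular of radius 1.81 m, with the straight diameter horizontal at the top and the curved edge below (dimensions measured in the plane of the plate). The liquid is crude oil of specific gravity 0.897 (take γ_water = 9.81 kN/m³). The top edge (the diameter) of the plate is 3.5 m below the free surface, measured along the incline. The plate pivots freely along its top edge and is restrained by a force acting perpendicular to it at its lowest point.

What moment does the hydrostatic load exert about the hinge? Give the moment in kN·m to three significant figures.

γ = 0.897 × 9.81 = 8.79957 kN/m³.
The plate makes 59° with the vertical, i.e. θ = 90° − 59° = 31° to the horizontal. Measuring y along the incline from the free-surface line, vertical depth h = y·sinθ with sinθ = 0.515038.
The centroid of a semicircle lies 4r/(3π) = 0.768188 m from the diameter, here below the top edge, so y_c = 3.5 + 0.768188 = 4.26819 m and h_c = 4.26819 × 0.515038 = 2.19828 m.
A = πr²/2 = π × 1.81²/2 = 5.14609 m².
Resultant F = γ·h_c·A = 8.79957 × 2.19828 × 5.14609 = 99.5455 kN.
I_c = (π/8 − 8/(9π))·r⁴ = 0.109757 × 1.81⁴ = 1.178 m⁴.
Centre of pressure: y_p = y_c + I_c/(y_c·A) = 4.26819 + 1.178/(4.26819 × 5.14609) = 4.26819 + 0.053632 = 4.32182 m along the plane.
The resultant acts 0.768188 + 0.053632 = 0.82182 m (along the plate) below the hinge at the top edge, so the moment about the hinge is M = F × 0.82182 = 99.5455 × 0.82182 = 81.8085 kN·m.

M ≈ 81.8 kN·m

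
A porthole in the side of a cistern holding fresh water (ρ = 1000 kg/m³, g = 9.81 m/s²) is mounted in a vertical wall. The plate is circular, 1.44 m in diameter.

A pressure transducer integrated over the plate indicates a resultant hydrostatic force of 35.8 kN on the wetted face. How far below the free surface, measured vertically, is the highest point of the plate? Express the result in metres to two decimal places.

γ = ρg = 1000 × 9.81 = 9810 N/m³ = 9.81 kN/m³.
A = π(0.72)² = 1.6286 m².
From F = γ·h_c·A, the centroid depth is h_c = 35.8/(9.81 × 1.6286) = 2.24078 m.
The centroid is at the centre, 0.72 m below the top of the plate, so the highest point sits at h_top = 2.24078 − 0.72 = 1.52078 m below the surface.

d_top ≈ 1.52 m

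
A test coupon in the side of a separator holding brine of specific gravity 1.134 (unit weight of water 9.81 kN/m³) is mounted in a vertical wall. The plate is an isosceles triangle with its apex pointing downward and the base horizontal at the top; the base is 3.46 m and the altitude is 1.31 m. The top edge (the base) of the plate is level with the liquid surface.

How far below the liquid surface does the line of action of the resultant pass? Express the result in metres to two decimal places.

γ = 1.134 × 9.81 = 11.12454 kN/m³.
With the apex down, the centroid sits h/3 = 1.31/3 = 0.436667 m below the base (the top edge), so the centroid depth is h_c = 0.436667 m.
A = ½ × 3.46 × 1.31 = 2.2663 m².
Resultant F = γ·h_c·A = 11.12454 × 0.436667 × 2.2663 = 11.009 kN.
I_c = b·h³/36 = 3.46 × 1.31³/36 = 0.216067 m⁴.
Centre of pressure: y_p = y_c + I_c/(y_c·A) = 0.436667 + 0.216067/(0.436667 × 2.2663) = 0.436667 + 0.218334 = 0.655001 m along the plane.

h_p = 0.66 m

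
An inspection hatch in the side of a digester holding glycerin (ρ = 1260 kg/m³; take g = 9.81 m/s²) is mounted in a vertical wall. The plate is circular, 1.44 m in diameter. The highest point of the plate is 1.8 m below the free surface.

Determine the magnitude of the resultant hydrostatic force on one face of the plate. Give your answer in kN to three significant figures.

F ≈ 50.7 kN

γ = ρg = 1260 × 9.81 / 1000 = 12.3606 kN/m³.
The centroid is at the centre, 0.72 m below the top of the plate, so the centroid depth is h_c = 1.8 + 0.72 = 2.52 m.
A = π(0.72)² = 1.6286 m².
Resultant F = γ·h_c·A = 12.3606 × 2.52 × 1.6286 = 50.7288 kN.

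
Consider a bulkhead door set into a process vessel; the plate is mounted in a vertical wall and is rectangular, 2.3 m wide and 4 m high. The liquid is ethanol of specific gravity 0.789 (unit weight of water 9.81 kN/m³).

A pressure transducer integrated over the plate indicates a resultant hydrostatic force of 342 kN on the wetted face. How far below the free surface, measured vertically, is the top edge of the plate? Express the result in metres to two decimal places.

d_top ≈ 2.80 m

γ = 0.789 × 9.81 = 7.74009 kN/m³.
A = 2.3 × 4 = 9.2 m².
From F = γ·h_c·A, the centroid depth is h_c = 342/(7.74009 × 9.2) = 4.80278 m.
The centroid lies 4/2 = 2 m below the top edge, so the top edge sits at h_top = 4.80278 − 2 = 2.80278 m below the surface.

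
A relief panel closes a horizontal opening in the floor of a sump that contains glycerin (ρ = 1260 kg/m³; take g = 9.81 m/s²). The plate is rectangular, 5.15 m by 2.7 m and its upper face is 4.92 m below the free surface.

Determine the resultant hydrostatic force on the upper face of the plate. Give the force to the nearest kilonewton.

F ≈ 846 kN

γ = ρg = 1260 × 9.81 / 1000 = 12.3606 kN/m³.
The plate is horizontal, so pressure is uniform at p = γ·h = 12.3606 × 4.92 = 60.8142 kN/m².
A = 5.15 × 2.7 = 13.905 m².
F = p·A = 60.8142 × 13.905 = 845.621 kN.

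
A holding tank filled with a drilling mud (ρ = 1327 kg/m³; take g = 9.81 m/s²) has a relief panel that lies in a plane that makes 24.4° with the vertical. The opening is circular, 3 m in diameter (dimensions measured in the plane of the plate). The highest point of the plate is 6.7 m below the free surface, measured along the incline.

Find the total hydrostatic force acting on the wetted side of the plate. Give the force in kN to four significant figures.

γ = ρg = 1327 × 9.81 / 1000 = 13.01787 kN/m³.
The plate makes 24.4° with the vertical, i.e. θ = 90° − 24.4° = 65.6° to the horizontal. Measuring y along the incline from the free-surface line, vertical depth h = y·sinθ with sinθ = 0.910684.
The centroid is at the centre, 1.5 m below the top of the plate, so y_c = 6.7 + 1.5 = 8.2 m and h_c = 8.2 × 0.910684 = 7.46761 m.
A = π(1.5)² = 7.06858 m².
Resultant F = γ·h_c·A = 13.01787 × 7.46761 × 7.06858 = 687.153 kN.

F ≈ 687.2 kN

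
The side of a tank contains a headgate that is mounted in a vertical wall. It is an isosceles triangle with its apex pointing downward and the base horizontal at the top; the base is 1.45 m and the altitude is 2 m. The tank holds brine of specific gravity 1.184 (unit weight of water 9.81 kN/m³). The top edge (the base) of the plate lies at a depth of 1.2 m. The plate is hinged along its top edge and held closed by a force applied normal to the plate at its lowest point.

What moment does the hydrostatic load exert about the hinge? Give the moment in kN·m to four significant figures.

γ = 1.184 × 9.81 = 11.61504 kN/m³.
With the apex down, the centroid sits h/3 = 2/3 = 0.666667 m below the base (the top edge), so the centroid depth is h_c = 1.2 + 0.666667 = 1.86667 m.
A = ½ × 1.45 × 2 = 1.45 m².
Resultant F = γ·h_c·A = 11.61504 × 1.86667 × 1.45 = 31.4381 kN.
I_c = b·h³/36 = 1.45 × 2³/36 = 0.322222 m⁴.
Centre of pressure: y_p = y_c + I_c/(y_c·A) = 1.86667 + 0.322222/(1.86667 × 1.45) = 1.86667 + 0.119047 = 1.98572 m along the plane.
The resultant acts 0.666667 + 0.119047 = 0.785714 m (along the plate) below the hinge at the top edge, so the moment about the hinge is M = F × 0.785714 = 31.4381 × 0.785714 = 24.7014 kN·m.

M ≈ 24.70 kN·m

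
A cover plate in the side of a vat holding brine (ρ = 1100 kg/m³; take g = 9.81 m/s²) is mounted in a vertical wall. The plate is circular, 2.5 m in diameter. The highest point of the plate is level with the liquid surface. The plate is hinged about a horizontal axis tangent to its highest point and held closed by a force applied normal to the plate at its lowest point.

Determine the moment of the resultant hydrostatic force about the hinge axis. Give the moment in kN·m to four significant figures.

M ≈ 103.5 kN·m

γ = ρg = 1100 × 9.81 / 1000 = 10.791 kN/m³.
The centroid is at the centre, 1.25 m below the top of the plate, so the centroid depth is h_c = 1.25 m.
A = π(1.25)² = 4.90874 m².
Resultant F = γ·h_c·A = 10.791 × 1.25 × 4.90874 = 66.2128 kN.
I_c = πr⁴/4 = π × 1.25⁴/4 = 1.91748 m⁴.
Centre of pressure: y_p = y_c + I_c/(y_c·A) = 1.25 + 1.91748/(1.25 × 4.90874) = 1.25 + 0.312501 = 1.5625 m along the plane.
The resultant acts 1.25 + 0.312501 = 1.5625 m (along the plate) below the hinge at the top edge, so the moment about the hinge is M = F × 1.5625 = 66.2128 × 1.5625 = 103.457 kN·m.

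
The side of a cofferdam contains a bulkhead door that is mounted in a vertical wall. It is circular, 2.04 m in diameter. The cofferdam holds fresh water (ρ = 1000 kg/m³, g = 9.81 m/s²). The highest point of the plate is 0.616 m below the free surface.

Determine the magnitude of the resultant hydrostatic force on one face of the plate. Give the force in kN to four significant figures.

γ = ρg = 1000 × 9.81 = 9810 N/m³ = 9.81 kN/m³.
The centroid is at the centre, 1.02 m below the top of the plate, so the centroid depth is h_c = 0.616 + 1.02 = 1.636 m.
A = π(1.02)² = 3.26851 m².
Resultant F = γ·h_c·A = 9.81 × 1.636 × 3.26851 = 52.4568 kN.

F ≈ 52.46 kN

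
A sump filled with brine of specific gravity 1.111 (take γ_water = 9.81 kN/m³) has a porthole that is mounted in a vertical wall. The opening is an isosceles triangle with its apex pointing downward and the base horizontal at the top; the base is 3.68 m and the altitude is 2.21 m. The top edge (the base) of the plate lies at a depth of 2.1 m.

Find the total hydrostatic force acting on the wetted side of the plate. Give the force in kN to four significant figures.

γ = 1.111 × 9.81 = 10.89891 kN/m³.
With the apex down, the centroid sits h/3 = 2.21/3 = 0.736667 m below the base (the top edge), so the centroid depth is h_c = 2.1 + 0.736667 = 2.83667 m.
A = ½ × 3.68 × 2.21 = 4.0664 m².
Resultant F = γ·h_c·A = 10.89891 × 2.83667 × 4.0664 = 125.719 kN.

F ≈ 125.7 kN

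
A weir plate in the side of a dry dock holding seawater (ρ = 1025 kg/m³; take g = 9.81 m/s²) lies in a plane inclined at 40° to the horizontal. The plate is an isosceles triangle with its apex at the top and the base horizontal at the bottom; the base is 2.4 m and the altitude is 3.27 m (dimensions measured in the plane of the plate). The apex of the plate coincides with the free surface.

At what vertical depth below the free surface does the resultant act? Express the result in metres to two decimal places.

h_p = 1.58 m

γ = ρg = 1025 × 9.81 / 1000 = 10.05525 kN/m³.
Let θ = 40° be the plate's angle to the horizontal; measure y along the incline from where the plane meets the free surface. Vertical depth h = y·sinθ with sinθ = 0.642788.
With the apex up, the centroid sits 2h/3 = 2 × 3.27/3 = 2.18 m below the apex, so y_c = 2.18 m and h_c = 2.18 × 0.642788 = 1.40128 m.
A = ½ × 2.4 × 3.27 = 3.924 m².
Resultant F = γ·h_c·A = 10.05525 × 1.40128 × 3.924 = 55.29 kN.
I_c = b·h³/36 = 2.4 × 3.27³/36 = 2.33105 m⁴.
Centre of pressure: y_p = y_c + I_c/(y_c·A) = 2.18 + 2.33105/(2.18 × 3.924) = 2.18 + 0.2725 = 2.4525 m along the plane.
Vertically, h_p = y_p·sinθ = 2.4525 × 0.642788 = 1.57644 m.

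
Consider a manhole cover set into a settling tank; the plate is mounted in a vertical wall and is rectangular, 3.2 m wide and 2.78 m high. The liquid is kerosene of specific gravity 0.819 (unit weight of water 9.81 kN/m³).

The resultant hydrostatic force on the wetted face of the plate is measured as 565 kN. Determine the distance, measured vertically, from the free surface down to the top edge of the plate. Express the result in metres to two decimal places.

d_top ≈ 6.51 m

γ = 0.819 × 9.81 = 8.03439 kN/m³.
A = 3.2 × 2.78 = 8.896 m².
From F = γ·h_c·A, the centroid depth is h_c = 565/(8.03439 × 8.896) = 7.90498 m.
The centroid lies 2.78/2 = 1.39 m below the top edge, so the top edge sits at h_top = 7.90498 − 1.39 = 6.51498 m below the surface.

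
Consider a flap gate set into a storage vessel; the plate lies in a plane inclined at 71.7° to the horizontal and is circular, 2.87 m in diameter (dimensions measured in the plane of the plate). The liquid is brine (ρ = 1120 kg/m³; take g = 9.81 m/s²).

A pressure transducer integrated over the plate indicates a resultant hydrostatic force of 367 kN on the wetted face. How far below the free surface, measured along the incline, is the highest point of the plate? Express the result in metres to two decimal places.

y_top ≈ 4.00 m

γ = ρg = 1120 × 9.81 / 1000 = 10.9872 kN/m³.
A = π(1.435)² = 6.46925 m².
From F = γ·h_c·A, the centroid depth is h_c = 367/(10.9872 × 6.46925) = 5.16327 m.
Let θ = 71.7° be the plate's angle to the horizontal; measure y along the incline from where the plane meets the free surface. Vertical depth h = y·sinθ with sinθ = 0.949425.
Along the incline, y_c = h_c/sinθ = 5.16327/0.949425 = 5.43831 m.
The centroid is at the centre, 1.435 m below the top of the plate, so the highest point sits at y_top = 5.43831 − 1.435 = 4.00331 m along the incline.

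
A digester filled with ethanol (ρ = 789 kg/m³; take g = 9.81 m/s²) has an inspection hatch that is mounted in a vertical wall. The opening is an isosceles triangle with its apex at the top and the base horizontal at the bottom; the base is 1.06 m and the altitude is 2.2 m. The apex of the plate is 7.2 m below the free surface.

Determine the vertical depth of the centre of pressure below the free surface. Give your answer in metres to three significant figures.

γ = ρg = 789 × 9.81 / 1000 = 7.74009 kN/m³.
With the apex up, the centroid sits 2h/3 = 2 × 2.2/3 = 1.46667 m below the apex, so the centroid depth is h_c = 7.2 + 1.46667 = 8.66667 m.
A = ½ × 1.06 × 2.2 = 1.166 m².
Resultant F = γ·h_c·A = 7.74009 × 8.66667 × 1.166 = 78.2162 kN.
I_c = b·h³/36 = 1.06 × 2.2³/36 = 0.313524 m⁴.
Centre of pressure: y_p = y_c + I_c/(y_c·A) = 8.66667 + 0.313524/(8.66667 × 1.166) = 8.66667 + 0.0310256 = 8.6977 m along the plane.

h_p = 8.70 m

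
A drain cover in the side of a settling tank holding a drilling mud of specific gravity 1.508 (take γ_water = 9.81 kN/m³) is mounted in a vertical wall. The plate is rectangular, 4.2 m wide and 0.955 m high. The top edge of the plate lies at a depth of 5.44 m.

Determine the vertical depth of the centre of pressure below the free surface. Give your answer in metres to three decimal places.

γ = 1.508 × 9.81 = 14.79348 kN/m³.
The centroid lies 0.955/2 = 0.4775 m below the top edge, so the centroid depth is h_c = 5.44 + 0.4775 = 5.9175 m.
A = 4.2 × 0.955 = 4.011 m².
Resultant F = γ·h_c·A = 14.79348 × 5.9175 × 4.011 = 351.125 kN.
I_c = b·h³/12 = 4.2 × 0.955³/12 = 0.304844 m⁴.
Centre of pressure: y_p = y_c + I_c/(y_c·A) = 5.9175 + 0.304844/(5.9175 × 4.011) = 5.9175 + 0.0128436 = 5.93034 m along the plane.

h_p = 5.930 m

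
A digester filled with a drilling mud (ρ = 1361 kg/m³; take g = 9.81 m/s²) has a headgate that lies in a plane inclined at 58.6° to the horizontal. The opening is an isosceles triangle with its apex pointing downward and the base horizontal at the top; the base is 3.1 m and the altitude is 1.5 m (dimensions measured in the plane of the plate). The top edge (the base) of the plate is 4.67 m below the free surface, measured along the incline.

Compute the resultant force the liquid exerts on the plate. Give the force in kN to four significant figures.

F ≈ 137.0 kN

γ = ρg = 1361 × 9.81 / 1000 = 13.35141 kN/m³.
Let θ = 58.6° be the plate's angle to the horizontal; measure y along the incline from where the plane meets the free surface. Vertical depth h = y·sinθ with sinθ = 0.853551.
With the apex down, the centroid sits h/3 = 1.5/3 = 0.5 m below the base (the top edge), so y_c = 4.67 + 0.5 = 5.17 m and h_c = 5.17 × 0.853551 = 4.41286 m.
A = ½ × 3.1 × 1.5 = 2.325 m².
Resultant F = γ·h_c·A = 13.35141 × 4.41286 × 2.325 = 136.984 kN.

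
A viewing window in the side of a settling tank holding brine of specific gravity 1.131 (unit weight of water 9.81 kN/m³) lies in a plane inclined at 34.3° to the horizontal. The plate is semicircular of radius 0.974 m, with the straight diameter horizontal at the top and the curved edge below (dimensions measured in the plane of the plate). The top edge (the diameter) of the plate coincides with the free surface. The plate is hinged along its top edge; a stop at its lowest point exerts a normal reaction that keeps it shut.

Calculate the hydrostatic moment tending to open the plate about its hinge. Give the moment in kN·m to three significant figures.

γ = 1.131 × 9.81 = 11.09511 kN/m³.
Let θ = 34.3° be the plate's angle to the horizontal; measure y along the incline from where the plane meets the free surface. Vertical depth h = y·sinθ with sinθ = 0.563526.
The centroid of a semicircle lies 4r/(3π) = 0.413378 m from the diameter, here below the top edge, so y_c = 0.413378 m and h_c = 0.413378 × 0.563526 = 0.232949 m.
A = πr²/2 = π × 0.974²/2 = 1.49018 m².
Resultant F = γ·h_c·A = 11.09511 × 0.232949 × 1.49018 = 3.85151 kN.
I_c = (π/8 − 8/(9π))·r⁴ = 0.109757 × 0.974⁴ = 0.0987798 m⁴.
Centre of pressure: y_p = y_c + I_c/(y_c·A) = 0.413378 + 0.0987798/(0.413378 × 1.49018) = 0.413378 + 0.160355 = 0.573733 m along the plane.
The resultant acts 0.413378 + 0.160355 = 0.573733 m (along the plate) below the hinge at the top edge, so the moment about the hinge is M = F × 0.573733 = 3.85151 × 0.573733 = 2.20974 kN·m.

M ≈ 2.21 kN·m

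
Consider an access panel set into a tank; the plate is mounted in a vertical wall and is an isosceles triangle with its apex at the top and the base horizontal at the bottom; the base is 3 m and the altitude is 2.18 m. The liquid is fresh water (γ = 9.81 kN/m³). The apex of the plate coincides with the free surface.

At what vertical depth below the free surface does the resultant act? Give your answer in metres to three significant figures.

γ = 9.81 kN/m³.
With the apex up, the centroid sits 2h/3 = 2 × 2.18/3 = 1.45333 m below the apex, so the centroid depth is h_c = 1.45333 m.
A = ½ × 3 × 2.18 = 3.27 m².
Resultant F = γ·h_c·A = 9.81 × 1.45333 × 3.27 = 46.6209 kN.
I_c = b·h³/36 = 3 × 2.18³/36 = 0.863353 m⁴.
Centre of pressure: y_p = y_c + I_c/(y_c·A) = 1.45333 + 0.863353/(1.45333 × 3.27) = 1.45333 + 0.181667 = 1.635 m along the plane.

h_p = 1.64 m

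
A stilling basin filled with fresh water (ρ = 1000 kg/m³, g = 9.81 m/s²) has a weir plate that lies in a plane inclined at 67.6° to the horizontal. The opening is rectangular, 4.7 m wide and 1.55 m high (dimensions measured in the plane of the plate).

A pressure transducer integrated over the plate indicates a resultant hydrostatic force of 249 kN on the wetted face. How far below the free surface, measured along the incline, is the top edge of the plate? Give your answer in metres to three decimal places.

γ = ρg = 1000 × 9.81 = 9810 N/m³ = 9.81 kN/m³.
A = 4.7 × 1.55 = 7.285 m².
From F = γ·h_c·A, the centroid depth is h_c = 249/(9.81 × 7.285) = 3.48418 m.
Let θ = 67.6° be the plate's angle to the horizontal; measure y along the incline from where the plane meets the free surface. Vertical depth h = y·sinθ with sinθ = 0.924546.
Along the incline, y_c = h_c/sinθ = 3.48418/0.924546 = 3.76853 m.
The centroid lies 1.55/2 = 0.775 m below the top edge, so the top edge sits at y_top = 3.76853 − 0.775 = 2.99353 m along the incline.

y_top ≈ 2.994 m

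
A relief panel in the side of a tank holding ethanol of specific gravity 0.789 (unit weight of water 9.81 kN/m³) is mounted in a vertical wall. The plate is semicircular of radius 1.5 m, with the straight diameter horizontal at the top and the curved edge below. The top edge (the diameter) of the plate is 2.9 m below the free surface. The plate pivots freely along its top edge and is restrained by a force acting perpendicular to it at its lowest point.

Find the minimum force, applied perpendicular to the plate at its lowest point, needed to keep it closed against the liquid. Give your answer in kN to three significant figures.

γ = 0.789 × 9.81 = 7.74009 kN/m³.
The centroid of a semicircle lies 4r/(3π) = 0.63662 m from the diameter, here below the top edge, so the centroid depth is h_c = 2.9 + 0.63662 = 3.53662 m.
A = πr²/2 = π × 1.5²/2 = 3.53429 m².
Resultant F = γ·h_c·A = 7.74009 × 3.53662 × 3.53429 = 96.7468 kN.
I_c = (π/8 − 8/(9π))·r⁴ = 0.109757 × 1.5⁴ = 0.555645 m⁴.
Centre of pressure: y_p = y_c + I_c/(y_c·A) = 3.53662 + 0.555645/(3.53662 × 3.53429) = 3.53662 + 0.0444536 = 3.58107 m along the plane.
The resultant acts 0.63662 + 0.0444536 = 0.681074 m (along the plate) below the hinge at the top edge, so the moment about the hinge is M = F × 0.681074 = 96.7468 × 0.681074 = 65.8917 kN·m.
A normal force at the bottom, 1.5 m from the hinge, must supply this moment: P = 65.8917/1.5 = 43.9278 kN.

P ≈ 43.9 kN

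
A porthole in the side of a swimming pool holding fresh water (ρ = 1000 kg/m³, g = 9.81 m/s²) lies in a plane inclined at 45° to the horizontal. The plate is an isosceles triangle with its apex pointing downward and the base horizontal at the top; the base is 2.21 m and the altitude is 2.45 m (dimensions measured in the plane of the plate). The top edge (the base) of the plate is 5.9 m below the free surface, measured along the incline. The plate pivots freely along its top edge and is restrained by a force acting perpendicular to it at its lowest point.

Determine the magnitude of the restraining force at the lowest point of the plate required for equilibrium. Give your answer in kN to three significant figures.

P ≈ 44.6 kN

γ = ρg = 1000 × 9.81 = 9810 N/m³ = 9.81 kN/m³.
Let θ = 45° be the plate's angle to the horizontal; measure y along the incline from where the plane meets the free surface. Vertical depth h = y·sinθ with sinθ = 0.707107.
With the apex down, the centroid sits h/3 = 2.45/3 = 0.816667 m below the base (the top edge), so y_c = 5.9 + 0.816667 = 6.71667 m and h_c = 6.71667 × 0.707107 = 4.7494 m.
A = ½ × 2.21 × 2.45 = 2.70725 m².
Resultant F = γ·h_c·A = 9.81 × 4.7494 × 2.70725 = 126.135 kN.
I_c = b·h³/36 = 2.21 × 2.45³/36 = 0.902793 m⁴.
Centre of pressure: y_p = y_c + I_c/(y_c·A) = 6.71667 + 0.902793/(6.71667 × 2.70725) = 6.71667 + 0.0496485 = 6.76632 m along the plane.
The resultant acts 0.816667 + 0.0496485 = 0.866316 m (along the plate) below the hinge at the top edge, so the moment about the hinge is M = F × 0.866316 = 126.135 × 0.866316 = 109.273 kN·m.
A normal force at the bottom, 2.45 m from the hinge, must supply this moment: P = 109.273/2.45 = 44.6012 kN.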